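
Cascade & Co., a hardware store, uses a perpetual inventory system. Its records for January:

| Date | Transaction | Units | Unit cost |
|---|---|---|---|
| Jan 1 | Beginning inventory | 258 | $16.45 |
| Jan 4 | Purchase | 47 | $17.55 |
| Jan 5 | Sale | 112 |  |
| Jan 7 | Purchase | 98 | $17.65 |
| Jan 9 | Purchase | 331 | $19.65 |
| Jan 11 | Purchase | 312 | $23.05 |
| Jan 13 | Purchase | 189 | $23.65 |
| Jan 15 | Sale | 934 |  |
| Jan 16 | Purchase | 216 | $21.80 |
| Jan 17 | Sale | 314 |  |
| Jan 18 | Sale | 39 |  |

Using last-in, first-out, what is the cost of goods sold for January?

Jan 5, 112 sold [LIFO — newest first]: 47 @ $17.55 + 65 @ $16.45 = $1,894.10
Jan 15, 934 sold [LIFO — newest first]: 189 @ $23.65 + 312 @ $23.05 + 331 @ $19.65 + 98 @ $17.65 + 4 @ $16.45 = $19,961.10
Jan 17, 314 sold [LIFO — newest first]: 216 @ $21.80 + 98 @ $16.45 = $6,320.90
Jan 18, 39 sold [LIFO — newest first]: 39 @ $16.45 = $641.55
Total COGS = $1,894.10 + $19,961.10 + $6,320.90 + $641.55 = $28,817.65
Ending inventory: 52 @ $16.45 = $855.40

COGS = $28,817.65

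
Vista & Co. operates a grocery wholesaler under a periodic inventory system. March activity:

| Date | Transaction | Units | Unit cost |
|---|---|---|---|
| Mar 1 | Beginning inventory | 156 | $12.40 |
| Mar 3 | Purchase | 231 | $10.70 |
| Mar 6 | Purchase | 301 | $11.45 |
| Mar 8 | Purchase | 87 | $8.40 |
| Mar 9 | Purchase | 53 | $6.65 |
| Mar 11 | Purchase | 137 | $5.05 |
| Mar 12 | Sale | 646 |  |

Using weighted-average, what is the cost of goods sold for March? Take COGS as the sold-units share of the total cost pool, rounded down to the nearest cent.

COGS = $6,445.03

Mar 12, sell 646: 646/965 × $9,627.65 → $6,445.03
Ending inventory (cost pool remaining) = $3,182.62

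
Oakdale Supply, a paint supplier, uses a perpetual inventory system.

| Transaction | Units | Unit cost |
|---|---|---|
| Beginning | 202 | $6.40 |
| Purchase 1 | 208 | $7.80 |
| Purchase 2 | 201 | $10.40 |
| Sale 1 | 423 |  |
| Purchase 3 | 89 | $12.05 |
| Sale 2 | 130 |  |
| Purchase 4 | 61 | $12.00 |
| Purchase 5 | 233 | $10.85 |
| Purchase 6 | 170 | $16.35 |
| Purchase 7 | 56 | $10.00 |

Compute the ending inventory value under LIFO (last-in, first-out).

Sale 1 (423) [LIFO — newest first]: 201 @ $10.40 + 208 @ $7.80 + 14 @ $6.40 = $3,802.40
Sale 2 (130) [LIFO — newest first]: 89 @ $12.05 + 41 @ $6.40 = $1,334.85
Total COGS = $3,802.40 + $1,334.85 = $5,137.25
Ending inventory: 147 @ $6.40 + 61 @ $12.00 + 233 @ $10.85 + 170 @ $16.35 + 56 @ $10.00 = $7,540.35
Check: goods available $12,677.60 = COGS $5,137.25 + ending $7,540.35

Ending inventory = $7,540.35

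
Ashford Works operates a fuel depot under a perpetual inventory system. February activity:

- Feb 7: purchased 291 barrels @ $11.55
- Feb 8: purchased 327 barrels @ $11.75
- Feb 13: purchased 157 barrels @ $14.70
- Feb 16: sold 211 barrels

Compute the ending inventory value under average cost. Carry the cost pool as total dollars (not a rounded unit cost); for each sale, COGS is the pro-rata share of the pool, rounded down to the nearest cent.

After Feb 7: 291 on hand, pool $3,361.05 (≈ $11.5500 each)
After Feb 8: 618 on hand, pool $7,203.30 (≈ $11.6558 each)
After Feb 13: 775 on hand, pool $9,511.20 (≈ $12.2725 each)
Feb 16, sell 211: 211/775 × $9,511.20 → $2,589.50
Ending inventory (cost pool remaining) = $6,921.70

Ending inventory = $6,921.70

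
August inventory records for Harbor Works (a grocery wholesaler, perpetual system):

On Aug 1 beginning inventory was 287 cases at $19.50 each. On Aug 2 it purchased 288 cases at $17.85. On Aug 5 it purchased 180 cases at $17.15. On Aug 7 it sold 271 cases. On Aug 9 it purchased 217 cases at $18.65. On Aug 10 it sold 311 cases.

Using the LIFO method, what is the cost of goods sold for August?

COGS = $10,436.30

Aug 7, 271 sold [LIFO — newest first]: 180 @ $17.15 + 91 @ $17.85 = $4,711.35
Aug 10, 311 sold [LIFO — newest first]: 217 @ $18.65 + 94 @ $17.85 = $5,724.95
Total COGS = $4,711.35 + $5,724.95 = $10,436.30
Ending inventory: 287 @ $19.50 + 103 @ $17.85 = $7,435.05
Check: goods available $17,871.35 = COGS $10,436.30 + ending $7,435.05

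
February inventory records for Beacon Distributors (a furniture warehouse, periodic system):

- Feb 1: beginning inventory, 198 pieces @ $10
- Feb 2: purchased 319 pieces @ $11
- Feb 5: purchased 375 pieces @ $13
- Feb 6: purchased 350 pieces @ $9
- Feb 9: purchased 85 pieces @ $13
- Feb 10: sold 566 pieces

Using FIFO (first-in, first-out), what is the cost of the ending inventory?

Feb 10, 566 sold [FIFO — oldest first]: 198 @ $10 + 319 @ $11 + 49 @ $13 = $6,126
Ending inventory: 326 @ $13 + 350 @ $9 + 85 @ $13 = $8,493

Ending inventory = $8,493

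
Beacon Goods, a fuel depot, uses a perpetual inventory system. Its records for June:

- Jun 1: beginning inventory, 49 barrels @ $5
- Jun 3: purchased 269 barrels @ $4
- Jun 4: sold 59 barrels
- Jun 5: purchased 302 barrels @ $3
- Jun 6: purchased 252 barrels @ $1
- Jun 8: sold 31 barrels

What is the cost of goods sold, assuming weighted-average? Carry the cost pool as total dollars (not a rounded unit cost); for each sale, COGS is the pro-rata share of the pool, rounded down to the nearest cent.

After Jun 1: 49 on hand, pool $245.00 (≈ $5.0000 each)
After Jun 3: 318 on hand, pool $1,321.00 (≈ $4.1541 each)
Jun 4, sell 59: 59/318 × $1,321.00 → $245.09
After Jun 5: 561 on hand, pool $1,981.91 (≈ $3.5328 each)
After Jun 6: 813 on hand, pool $2,233.91 (≈ $2.7477 each)
Jun 8, sell 31: 31/813 × $2,233.91 → $85.17
Total COGS = $245.09 + $85.17 = $330.26
Ending inventory (cost pool remaining) = $2,148.74
Check: goods available $2,479.00 = COGS $330.26 + ending $2,148.74

COGS = $330.26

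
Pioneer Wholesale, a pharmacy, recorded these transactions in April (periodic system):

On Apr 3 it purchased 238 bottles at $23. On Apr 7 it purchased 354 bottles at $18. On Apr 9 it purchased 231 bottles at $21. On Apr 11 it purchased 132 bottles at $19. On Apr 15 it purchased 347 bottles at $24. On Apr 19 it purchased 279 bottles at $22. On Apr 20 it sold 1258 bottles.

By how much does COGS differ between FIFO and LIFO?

$190

FIFO COGS: 238 @ $23 + 354 @ $18 + 231 @ $21 + 132 @ $19 + 303 @ $24 = $26,477
LIFO COGS: 279 @ $22 + 347 @ $24 + 132 @ $19 + 231 @ $21 + 269 @ $18 = $26,667
Difference = |$26,477 − $26,667| = $190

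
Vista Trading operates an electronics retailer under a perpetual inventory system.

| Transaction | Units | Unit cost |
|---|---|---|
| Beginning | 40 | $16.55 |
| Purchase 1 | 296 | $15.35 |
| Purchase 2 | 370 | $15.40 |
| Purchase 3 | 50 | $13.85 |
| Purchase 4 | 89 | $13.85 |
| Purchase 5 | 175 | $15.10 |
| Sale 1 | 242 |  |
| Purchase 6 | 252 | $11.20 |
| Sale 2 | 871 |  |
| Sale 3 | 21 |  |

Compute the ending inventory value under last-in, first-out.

Sale 1 (242) [LIFO — newest first]: 175 @ $15.10 + 67 @ $13.85 = $3,570.45
Sale 2 (871) [LIFO — newest first]: 252 @ $11.20 + 22 @ $13.85 + 50 @ $13.85 + 370 @ $15.40 + 177 @ $15.35 = $12,234.55
Sale 3 (21) [LIFO — newest first]: 21 @ $15.35 = $322.35
Total COGS = $3,570.45 + $12,234.55 + $322.35 = $16,127.35
Ending inventory: 40 @ $16.55 + 98 @ $15.35 = $2,166.30
Check: goods available $18,293.65 = COGS $16,127.35 + ending $2,166.30

Ending inventory = $2,166.30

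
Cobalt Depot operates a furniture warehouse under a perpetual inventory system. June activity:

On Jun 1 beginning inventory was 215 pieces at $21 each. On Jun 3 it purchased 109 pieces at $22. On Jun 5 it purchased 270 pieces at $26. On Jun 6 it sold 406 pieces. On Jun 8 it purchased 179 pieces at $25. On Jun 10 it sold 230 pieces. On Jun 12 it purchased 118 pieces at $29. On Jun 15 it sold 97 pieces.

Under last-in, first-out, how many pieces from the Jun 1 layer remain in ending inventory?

137

Jun 6, 406 sold [LIFO — newest first]: 270 @ $26 + 109 @ $22 + 27 @ $21 = $9,985
Jun 10, 230 sold [LIFO — newest first]: 179 @ $25 + 51 @ $21 = $5,546
Jun 15, 97 sold [LIFO — newest first]: 97 @ $29 = $2,813
Total COGS = $9,985 + $5,546 + $2,813 = $18,344
Ending inventory: 137 @ $21 + 21 @ $29 = $3,486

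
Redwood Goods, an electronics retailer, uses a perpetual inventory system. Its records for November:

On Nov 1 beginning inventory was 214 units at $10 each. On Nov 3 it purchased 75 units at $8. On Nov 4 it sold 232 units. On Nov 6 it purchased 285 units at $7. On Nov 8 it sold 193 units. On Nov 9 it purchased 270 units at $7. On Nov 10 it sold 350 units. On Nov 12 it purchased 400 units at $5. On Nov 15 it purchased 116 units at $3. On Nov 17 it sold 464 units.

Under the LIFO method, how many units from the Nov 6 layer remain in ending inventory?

Nov 4, 232 sold [LIFO — newest first]: 75 @ $8 + 157 @ $10 = $2,170
Nov 8, 193 sold [LIFO — newest first]: 193 @ $7 = $1,351
Nov 10, 350 sold [LIFO — newest first]: 270 @ $7 + 80 @ $7 = $2,450
Nov 17, 464 sold [LIFO — newest first]: 116 @ $3 + 348 @ $5 = $2,088
Total COGS = $2,170 + $1,351 + $2,450 + $2,088 = $8,059
Ending inventory: 57 @ $10 + 12 @ $7 + 52 @ $5 = $914

12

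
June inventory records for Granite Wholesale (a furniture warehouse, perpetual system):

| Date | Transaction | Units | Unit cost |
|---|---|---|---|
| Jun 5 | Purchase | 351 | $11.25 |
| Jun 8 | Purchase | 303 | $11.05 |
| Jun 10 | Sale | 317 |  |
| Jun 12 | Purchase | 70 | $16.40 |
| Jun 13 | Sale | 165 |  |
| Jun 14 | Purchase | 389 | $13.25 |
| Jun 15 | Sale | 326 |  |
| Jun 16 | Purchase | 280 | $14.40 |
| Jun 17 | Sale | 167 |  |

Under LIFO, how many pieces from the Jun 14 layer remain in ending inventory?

Jun 10, 317 sold [LIFO — newest first]: 303 @ $11.05 + 14 @ $11.25 = $3,505.65
Jun 13, 165 sold [LIFO — newest first]: 70 @ $16.40 + 95 @ $11.25 = $2,216.75
Jun 15, 326 sold [LIFO — newest first]: 326 @ $13.25 = $4,319.50
Jun 17, 167 sold [LIFO — newest first]: 167 @ $14.40 = $2,404.80
Total COGS = $3,505.65 + $2,216.75 + $4,319.50 + $2,404.80 = $12,446.70
Ending inventory: 242 @ $11.25 + 63 @ $13.25 + 113 @ $14.40 = $5,184.45

63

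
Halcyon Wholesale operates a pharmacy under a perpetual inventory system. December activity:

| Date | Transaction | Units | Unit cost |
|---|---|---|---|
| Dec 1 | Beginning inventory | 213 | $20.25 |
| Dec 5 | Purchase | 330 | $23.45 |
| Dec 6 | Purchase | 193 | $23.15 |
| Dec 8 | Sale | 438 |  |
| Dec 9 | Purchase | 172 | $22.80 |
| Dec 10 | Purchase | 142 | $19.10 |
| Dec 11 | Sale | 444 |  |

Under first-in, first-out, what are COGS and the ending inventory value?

COGS = $19,848.50; ending inventory = $3,305.00

Dec 8, 438 sold [FIFO — oldest first]: 213 @ $20.25 + 225 @ $23.45 = $9,589.50
Dec 11, 444 sold [FIFO — oldest first]: 105 @ $23.45 + 193 @ $23.15 + 146 @ $22.80 = $10,259.00
Total COGS = $9,589.50 + $10,259.00 = $19,848.50
Ending inventory: 26 @ $22.80 + 142 @ $19.10 = $3,305.00
Check: goods available $23,153.50 = COGS $19,848.50 + ending $3,305.00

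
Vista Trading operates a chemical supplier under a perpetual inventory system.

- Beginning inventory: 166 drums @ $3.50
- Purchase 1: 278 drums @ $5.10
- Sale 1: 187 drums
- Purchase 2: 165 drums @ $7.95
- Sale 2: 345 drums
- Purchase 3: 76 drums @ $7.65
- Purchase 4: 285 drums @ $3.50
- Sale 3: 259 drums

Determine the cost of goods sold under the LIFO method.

COGS = $3,947.55

Sale 1 (187) [LIFO — newest first]: 187 @ $5.10 = $953.70
Sale 2 (345) [LIFO — newest first]: 165 @ $7.95 + 91 @ $5.10 + 89 @ $3.50 = $2,087.35
Sale 3 (259) [LIFO — newest first]: 259 @ $3.50 = $906.50
Total COGS = $953.70 + $2,087.35 + $906.50 = $3,947.55
Ending inventory: 77 @ $3.50 + 76 @ $7.65 + 26 @ $3.50 = $941.90
Check: goods available $4,889.45 = COGS $3,947.55 + ending $941.90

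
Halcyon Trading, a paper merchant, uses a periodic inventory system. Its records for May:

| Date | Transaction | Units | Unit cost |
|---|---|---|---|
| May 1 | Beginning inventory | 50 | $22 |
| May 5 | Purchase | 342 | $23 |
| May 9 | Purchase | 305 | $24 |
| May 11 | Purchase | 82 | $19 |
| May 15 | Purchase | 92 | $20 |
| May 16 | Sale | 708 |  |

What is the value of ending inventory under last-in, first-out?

May 16, 708 sold [LIFO — newest first]: 92 @ $20 + 82 @ $19 + 305 @ $24 + 229 @ $23 = $15,985
Ending inventory: 50 @ $22 + 113 @ $23 = $3,699
Check: goods available $19,684 = COGS $15,985 + ending $3,699

Ending inventory = $3,699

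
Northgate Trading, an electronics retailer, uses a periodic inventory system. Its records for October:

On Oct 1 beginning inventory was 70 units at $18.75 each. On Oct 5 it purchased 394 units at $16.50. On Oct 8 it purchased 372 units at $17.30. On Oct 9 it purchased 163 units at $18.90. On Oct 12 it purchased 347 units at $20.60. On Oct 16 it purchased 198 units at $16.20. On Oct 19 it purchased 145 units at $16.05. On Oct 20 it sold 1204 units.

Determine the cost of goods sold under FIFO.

Oct 20, 1204 sold [FIFO — oldest first]: 70 @ $18.75 + 394 @ $16.50 + 372 @ $17.30 + 163 @ $18.90 + 205 @ $20.60 = $21,552.80
Ending inventory: 142 @ $20.60 + 198 @ $16.20 + 145 @ $16.05 = $8,460.05

COGS = $21,552.80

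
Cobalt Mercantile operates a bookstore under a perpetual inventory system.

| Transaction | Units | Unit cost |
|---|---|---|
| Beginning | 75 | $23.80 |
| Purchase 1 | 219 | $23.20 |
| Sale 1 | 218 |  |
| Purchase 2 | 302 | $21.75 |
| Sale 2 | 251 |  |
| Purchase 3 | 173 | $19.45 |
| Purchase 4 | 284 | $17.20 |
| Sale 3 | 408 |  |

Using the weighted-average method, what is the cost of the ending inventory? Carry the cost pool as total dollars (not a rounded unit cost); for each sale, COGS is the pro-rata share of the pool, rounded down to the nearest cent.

Ending inventory = $3,331.00

After Beginning: 75 on hand, pool $1,785.00 (≈ $23.8000 each)
After Purchase 1: 294 on hand, pool $6,865.80 (≈ $23.3531 each)
Sale 1, sell 218: 218/294 × $6,865.80 → $5,090.96
After Purchase 2: 378 on hand, pool $8,343.34 (≈ $22.0723 each)
Sale 2, sell 251: 251/378 × $8,343.34 → $5,540.15
After Purchase 3: 300 on hand, pool $6,168.04 (≈ $20.5601 each)
After Purchase 4: 584 on hand, pool $11,052.84 (≈ $18.9261 each)
Sale 3, sell 408: 408/584 × $11,052.84 → $7,721.84
Total COGS = $5,090.96 + $5,540.15 + $7,721.84 = $18,352.95
Ending inventory (cost pool remaining) = $3,331.00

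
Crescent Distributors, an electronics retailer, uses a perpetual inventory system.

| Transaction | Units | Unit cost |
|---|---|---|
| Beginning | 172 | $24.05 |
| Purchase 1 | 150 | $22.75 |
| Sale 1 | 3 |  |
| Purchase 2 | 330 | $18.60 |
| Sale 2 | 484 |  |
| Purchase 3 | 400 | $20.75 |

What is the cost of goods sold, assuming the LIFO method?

COGS = $9,718.85

Sale 1 (3) [LIFO — newest first]: 3 @ $22.75 = $68.25
Sale 2 (484) [LIFO — newest first]: 330 @ $18.60 + 147 @ $22.75 + 7 @ $24.05 = $9,650.60
Total COGS = $68.25 + $9,650.60 = $9,718.85
Ending inventory: 165 @ $24.05 + 400 @ $20.75 = $12,268.25
Check: goods available $21,987.10 = COGS $9,718.85 + ending $12,268.25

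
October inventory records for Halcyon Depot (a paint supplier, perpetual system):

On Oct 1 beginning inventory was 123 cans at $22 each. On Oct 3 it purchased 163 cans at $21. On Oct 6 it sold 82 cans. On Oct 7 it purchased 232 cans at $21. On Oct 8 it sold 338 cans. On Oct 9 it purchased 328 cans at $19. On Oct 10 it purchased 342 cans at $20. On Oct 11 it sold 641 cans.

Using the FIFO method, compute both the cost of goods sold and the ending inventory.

Oct 6, 82 sold [FIFO — oldest first]: 82 @ $22 = $1,804
Oct 8, 338 sold [FIFO — oldest first]: 41 @ $22 + 163 @ $21 + 134 @ $21 = $7,139
Oct 11, 641 sold [FIFO — oldest first]: 98 @ $21 + 328 @ $19 + 215 @ $20 = $12,590
Total COGS = $1,804 + $7,139 + $12,590 = $21,533
Ending inventory: 127 @ $20 = $2,540
Check: goods available $24,073 = COGS $21,533 + ending $2,540

COGS = $21,533; ending inventory = $2,540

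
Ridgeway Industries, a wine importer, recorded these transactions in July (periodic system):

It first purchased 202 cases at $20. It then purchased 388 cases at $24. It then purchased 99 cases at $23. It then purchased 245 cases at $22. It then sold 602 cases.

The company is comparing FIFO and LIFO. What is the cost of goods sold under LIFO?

COGS = $13,859

FIFO COGS: 202 @ $20 + 388 @ $24 + 12 @ $23 = $13,628
LIFO COGS: 245 @ $22 + 99 @ $23 + 258 @ $24 = $13,859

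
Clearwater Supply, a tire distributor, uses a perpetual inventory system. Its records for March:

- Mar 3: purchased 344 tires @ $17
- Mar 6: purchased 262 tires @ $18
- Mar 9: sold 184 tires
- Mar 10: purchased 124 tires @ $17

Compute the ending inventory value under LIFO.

Ending inventory = $9,360

Mar 9, 184 sold [LIFO — newest first]: 184 @ $18 = $3,312
Ending inventory: 344 @ $17 + 78 @ $18 + 124 @ $17 = $9,360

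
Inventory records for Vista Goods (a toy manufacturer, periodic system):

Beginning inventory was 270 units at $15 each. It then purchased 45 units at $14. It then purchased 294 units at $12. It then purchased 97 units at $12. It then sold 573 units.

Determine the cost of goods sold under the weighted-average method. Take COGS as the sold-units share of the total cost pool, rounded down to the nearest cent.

Sale 1, sell 573: 573/706 × $9,372.00 → $7,606.45
Ending inventory (cost pool remaining) = $1,765.55
Check: goods available $9,372.00 = COGS $7,606.45 + ending $1,765.55

COGS = $7,606.45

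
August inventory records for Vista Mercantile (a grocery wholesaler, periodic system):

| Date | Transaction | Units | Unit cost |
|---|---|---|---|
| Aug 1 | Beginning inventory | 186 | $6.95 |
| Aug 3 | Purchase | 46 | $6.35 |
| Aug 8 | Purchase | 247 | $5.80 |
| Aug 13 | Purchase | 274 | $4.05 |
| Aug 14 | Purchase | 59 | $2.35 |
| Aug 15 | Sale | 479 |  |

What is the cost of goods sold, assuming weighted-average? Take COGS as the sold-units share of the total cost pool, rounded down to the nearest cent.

COGS = $2,516.37

Aug 15, sell 479: 479/812 × $4,265.75 → $2,516.37
Ending inventory (cost pool remaining) = $1,749.38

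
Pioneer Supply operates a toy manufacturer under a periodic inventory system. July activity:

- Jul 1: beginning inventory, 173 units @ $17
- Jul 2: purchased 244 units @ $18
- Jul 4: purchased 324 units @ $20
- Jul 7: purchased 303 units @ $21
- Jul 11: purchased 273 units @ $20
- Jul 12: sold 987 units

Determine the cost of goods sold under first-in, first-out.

COGS = $18,979

Jul 12, 987 sold [FIFO — oldest first]: 173 @ $17 + 244 @ $18 + 324 @ $20 + 246 @ $21 = $18,979
Ending inventory: 57 @ $21 + 273 @ $20 = $6,657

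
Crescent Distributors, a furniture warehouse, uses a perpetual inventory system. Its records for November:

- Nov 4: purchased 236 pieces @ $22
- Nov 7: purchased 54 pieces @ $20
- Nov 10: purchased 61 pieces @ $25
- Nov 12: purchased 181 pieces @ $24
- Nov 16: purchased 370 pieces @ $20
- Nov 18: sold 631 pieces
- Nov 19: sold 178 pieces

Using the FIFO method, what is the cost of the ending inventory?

Ending inventory = $1,860

Nov 18, 631 sold [FIFO — oldest first]: 236 @ $22 + 54 @ $20 + 61 @ $25 + 181 @ $24 + 99 @ $20 = $14,121
Nov 19, 178 sold [FIFO — oldest first]: 178 @ $20 = $3,560
Total COGS = $14,121 + $3,560 = $17,681
Ending inventory: 93 @ $20 = $1,860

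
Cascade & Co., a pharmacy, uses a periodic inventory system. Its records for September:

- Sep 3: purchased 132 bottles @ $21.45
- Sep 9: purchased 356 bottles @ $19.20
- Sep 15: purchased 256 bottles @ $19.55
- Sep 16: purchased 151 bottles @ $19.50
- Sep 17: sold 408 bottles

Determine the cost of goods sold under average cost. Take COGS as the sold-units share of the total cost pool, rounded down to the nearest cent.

COGS = $8,030.48

Sep 17, sell 408: 408/895 × $17,615.90 → $8,030.48
Ending inventory (cost pool remaining) = $9,585.42
Check: goods available $17,615.90 = COGS $8,030.48 + ending $9,585.42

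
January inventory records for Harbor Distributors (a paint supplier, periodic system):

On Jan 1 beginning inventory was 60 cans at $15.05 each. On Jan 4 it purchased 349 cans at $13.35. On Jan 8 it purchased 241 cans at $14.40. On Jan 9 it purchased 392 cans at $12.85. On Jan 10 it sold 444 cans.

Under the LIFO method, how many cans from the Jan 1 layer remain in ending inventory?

60

Jan 10, 444 sold [LIFO — newest first]: 392 @ $12.85 + 52 @ $14.40 = $5,786.00
Ending inventory: 60 @ $15.05 + 349 @ $13.35 + 189 @ $14.40 = $8,283.75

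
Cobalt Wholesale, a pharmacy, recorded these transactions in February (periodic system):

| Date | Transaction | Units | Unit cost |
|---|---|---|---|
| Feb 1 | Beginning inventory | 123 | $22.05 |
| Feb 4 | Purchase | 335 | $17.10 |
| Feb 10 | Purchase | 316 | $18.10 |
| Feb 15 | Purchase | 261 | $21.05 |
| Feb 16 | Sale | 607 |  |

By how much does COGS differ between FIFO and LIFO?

FIFO COGS: 123 @ $22.05 + 335 @ $17.10 + 149 @ $18.10 = $11,137.55
LIFO COGS: 261 @ $21.05 + 316 @ $18.10 + 30 @ $17.10 = $11,726.65
Difference = |$11,137.55 − $11,726.65| = $589.10

$589.10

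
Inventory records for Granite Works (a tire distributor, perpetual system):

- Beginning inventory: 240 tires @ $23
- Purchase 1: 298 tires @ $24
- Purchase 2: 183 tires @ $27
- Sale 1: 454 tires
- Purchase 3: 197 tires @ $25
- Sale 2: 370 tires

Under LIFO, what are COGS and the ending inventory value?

Sale 1 (454) [LIFO — newest first]: 183 @ $27 + 271 @ $24 = $11,445
Sale 2 (370) [LIFO — newest first]: 197 @ $25 + 27 @ $24 + 146 @ $23 = $8,931
Total COGS = $11,445 + $8,931 = $20,376
Ending inventory: 94 @ $23 = $2,162

COGS = $20,376; ending inventory = $2,162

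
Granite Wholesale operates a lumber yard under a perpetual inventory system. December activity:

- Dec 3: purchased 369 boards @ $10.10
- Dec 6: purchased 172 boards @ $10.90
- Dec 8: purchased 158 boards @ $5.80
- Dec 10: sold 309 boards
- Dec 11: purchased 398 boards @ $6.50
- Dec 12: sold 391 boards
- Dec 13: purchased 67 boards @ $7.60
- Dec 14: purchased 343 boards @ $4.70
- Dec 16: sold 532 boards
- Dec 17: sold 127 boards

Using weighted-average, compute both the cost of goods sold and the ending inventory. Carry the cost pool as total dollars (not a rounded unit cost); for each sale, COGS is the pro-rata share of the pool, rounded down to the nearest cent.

COGS = $10,262.31; ending inventory = $964.09

After Dec 3: 369 on hand, pool $3,726.90 (≈ $10.1000 each)
After Dec 6: 541 on hand, pool $5,601.70 (≈ $10.3543 each)
After Dec 8: 699 on hand, pool $6,518.10 (≈ $9.3249 each)
Dec 10, sell 309: 309/699 × $6,518.10 → $2,881.39
After Dec 11: 788 on hand, pool $6,223.71 (≈ $7.8981 each)
Dec 12, sell 391: 391/788 × $6,223.71 → $3,088.16
After Dec 13: 464 on hand, pool $3,644.75 (≈ $7.8551 each)
After Dec 14: 807 on hand, pool $5,256.85 (≈ $6.5141 each)
Dec 16, sell 532: 532/807 × $5,256.85 → $3,465.48
Dec 17, sell 127: 127/275 × $1,791.37 → $827.28
Total COGS = $2,881.39 + $3,088.16 + $3,465.48 + $827.28 = $10,262.31
Ending inventory (cost pool remaining) = $964.09
Check: goods available $11,226.40 = COGS $10,262.31 + ending $964.09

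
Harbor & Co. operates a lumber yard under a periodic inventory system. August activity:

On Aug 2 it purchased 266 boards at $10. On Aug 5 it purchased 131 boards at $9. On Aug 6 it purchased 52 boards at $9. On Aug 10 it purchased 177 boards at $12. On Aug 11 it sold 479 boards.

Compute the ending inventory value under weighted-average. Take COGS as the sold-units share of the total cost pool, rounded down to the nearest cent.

Aug 11, sell 479: 479/626 × $6,431.00 → $4,920.84
Ending inventory (cost pool remaining) = $1,510.16

Ending inventory = $1,510.16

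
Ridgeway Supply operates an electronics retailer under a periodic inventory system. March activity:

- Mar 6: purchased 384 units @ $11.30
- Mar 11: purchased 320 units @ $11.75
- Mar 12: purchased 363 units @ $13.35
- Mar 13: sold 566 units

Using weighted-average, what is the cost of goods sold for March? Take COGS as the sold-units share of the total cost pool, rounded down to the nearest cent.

Mar 13, sell 566: 566/1067 × $12,945.25 → $6,866.92
Ending inventory (cost pool remaining) = $6,078.33
Check: goods available $12,945.25 = COGS $6,866.92 + ending $6,078.33

COGS = $6,866.92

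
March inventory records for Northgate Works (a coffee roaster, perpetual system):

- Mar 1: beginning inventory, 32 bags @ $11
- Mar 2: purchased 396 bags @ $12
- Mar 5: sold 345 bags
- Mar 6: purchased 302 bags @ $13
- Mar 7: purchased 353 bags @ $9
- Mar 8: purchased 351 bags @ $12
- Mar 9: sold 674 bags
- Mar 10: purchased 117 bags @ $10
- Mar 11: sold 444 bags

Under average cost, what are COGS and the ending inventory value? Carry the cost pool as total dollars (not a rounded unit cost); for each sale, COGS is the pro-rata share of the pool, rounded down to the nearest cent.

After Mar 1: 32 on hand, pool $352.00 (≈ $11.0000 each)
After Mar 2: 428 on hand, pool $5,104.00 (≈ $11.9252 each)
Mar 5, sell 345: 345/428 × $5,104.00 → $4,114.20
After Mar 6: 385 on hand, pool $4,915.80 (≈ $12.7683 each)
After Mar 7: 738 on hand, pool $8,092.80 (≈ $10.9659 each)
After Mar 8: 1089 on hand, pool $12,304.80 (≈ $11.2992 each)
Mar 9, sell 674: 674/1089 × $12,304.80 → $7,615.64
After Mar 10: 532 on hand, pool $5,859.16 (≈ $11.0135 each)
Mar 11, sell 444: 444/532 × $5,859.16 → $4,889.97
Total COGS = $4,114.20 + $7,615.64 + $4,889.97 = $16,619.81
Ending inventory (cost pool remaining) = $969.19
Check: goods available $17,589.00 = COGS $16,619.81 + ending $969.19

COGS = $16,619.81; ending inventory = $969.19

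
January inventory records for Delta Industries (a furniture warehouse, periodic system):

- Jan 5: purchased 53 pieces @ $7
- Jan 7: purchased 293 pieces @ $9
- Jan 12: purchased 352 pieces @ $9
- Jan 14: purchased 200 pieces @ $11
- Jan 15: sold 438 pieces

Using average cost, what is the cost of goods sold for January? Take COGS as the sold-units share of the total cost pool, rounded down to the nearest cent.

Jan 15, sell 438: 438/898 × $8,376.00 → $4,085.39
Ending inventory (cost pool remaining) = $4,290.61
Check: goods available $8,376.00 = COGS $4,085.39 + ending $4,290.61

COGS = $4,085.39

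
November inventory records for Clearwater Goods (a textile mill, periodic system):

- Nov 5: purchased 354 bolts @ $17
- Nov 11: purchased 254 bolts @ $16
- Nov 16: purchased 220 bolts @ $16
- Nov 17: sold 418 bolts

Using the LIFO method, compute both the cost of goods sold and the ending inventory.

Nov 17, 418 sold [LIFO — newest first]: 220 @ $16 + 198 @ $16 = $6,688
Ending inventory: 354 @ $17 + 56 @ $16 = $6,914

COGS = $6,688; ending inventory = $6,914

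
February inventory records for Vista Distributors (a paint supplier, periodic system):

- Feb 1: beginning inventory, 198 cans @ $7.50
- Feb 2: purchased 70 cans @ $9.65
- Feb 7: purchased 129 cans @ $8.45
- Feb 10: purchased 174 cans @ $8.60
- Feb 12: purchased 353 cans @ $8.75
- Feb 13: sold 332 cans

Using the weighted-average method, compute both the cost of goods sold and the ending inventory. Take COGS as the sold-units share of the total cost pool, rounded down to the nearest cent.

Feb 13, sell 332: 332/924 × $7,835.70 → $2,815.42
Ending inventory (cost pool remaining) = $5,020.28
Check: goods available $7,835.70 = COGS $2,815.42 + ending $5,020.28

COGS = $2,815.42; ending inventory = $5,020.28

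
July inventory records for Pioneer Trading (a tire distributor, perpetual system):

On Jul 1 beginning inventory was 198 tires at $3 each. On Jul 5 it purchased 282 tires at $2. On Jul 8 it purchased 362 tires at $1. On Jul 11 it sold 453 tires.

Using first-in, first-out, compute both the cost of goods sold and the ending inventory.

Jul 11, 453 sold [FIFO — oldest first]: 198 @ $3 + 255 @ $2 = $1,104
Ending inventory: 27 @ $2 + 362 @ $1 = $416

COGS = $1,104; ending inventory = $416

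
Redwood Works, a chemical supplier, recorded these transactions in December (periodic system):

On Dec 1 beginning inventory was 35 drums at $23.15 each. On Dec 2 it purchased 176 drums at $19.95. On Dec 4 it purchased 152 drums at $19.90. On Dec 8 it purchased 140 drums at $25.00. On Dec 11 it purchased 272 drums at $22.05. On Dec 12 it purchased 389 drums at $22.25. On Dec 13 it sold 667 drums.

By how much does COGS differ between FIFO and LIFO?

$340.40

FIFO COGS: 35 @ $23.15 + 176 @ $19.95 + 152 @ $19.90 + 140 @ $25.00 + 164 @ $22.05 = $14,462.45
LIFO COGS: 389 @ $22.25 + 272 @ $22.05 + 6 @ $25.00 = $14,802.85
Difference = |$14,462.45 − $14,802.85| = $340.40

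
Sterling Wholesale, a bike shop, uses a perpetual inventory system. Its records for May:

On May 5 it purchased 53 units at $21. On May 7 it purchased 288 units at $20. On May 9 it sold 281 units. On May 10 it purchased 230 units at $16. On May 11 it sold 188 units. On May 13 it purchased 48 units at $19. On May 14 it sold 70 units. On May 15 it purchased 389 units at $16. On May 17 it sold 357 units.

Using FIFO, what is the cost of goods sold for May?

May 9, 281 sold [FIFO — oldest first]: 53 @ $21 + 228 @ $20 = $5,673
May 11, 188 sold [FIFO — oldest first]: 60 @ $20 + 128 @ $16 = $3,248
May 14, 70 sold [FIFO — oldest first]: 70 @ $16 = $1,120
May 17, 357 sold [FIFO — oldest first]: 32 @ $16 + 48 @ $19 + 277 @ $16 = $5,856
Total COGS = $5,673 + $3,248 + $1,120 + $5,856 = $15,897
Ending inventory: 112 @ $16 = $1,792

COGS = $15,897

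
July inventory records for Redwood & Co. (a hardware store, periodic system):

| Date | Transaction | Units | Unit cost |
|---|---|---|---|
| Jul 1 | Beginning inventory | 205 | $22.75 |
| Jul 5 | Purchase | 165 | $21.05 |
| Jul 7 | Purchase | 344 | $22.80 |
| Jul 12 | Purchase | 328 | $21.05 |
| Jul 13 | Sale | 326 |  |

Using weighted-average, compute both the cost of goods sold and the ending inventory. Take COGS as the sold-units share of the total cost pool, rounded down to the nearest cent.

COGS = $7,159.67; ending inventory = $15,724.93

Jul 13, sell 326: 326/1042 × $22,884.60 → $7,159.67
Ending inventory (cost pool remaining) = $15,724.93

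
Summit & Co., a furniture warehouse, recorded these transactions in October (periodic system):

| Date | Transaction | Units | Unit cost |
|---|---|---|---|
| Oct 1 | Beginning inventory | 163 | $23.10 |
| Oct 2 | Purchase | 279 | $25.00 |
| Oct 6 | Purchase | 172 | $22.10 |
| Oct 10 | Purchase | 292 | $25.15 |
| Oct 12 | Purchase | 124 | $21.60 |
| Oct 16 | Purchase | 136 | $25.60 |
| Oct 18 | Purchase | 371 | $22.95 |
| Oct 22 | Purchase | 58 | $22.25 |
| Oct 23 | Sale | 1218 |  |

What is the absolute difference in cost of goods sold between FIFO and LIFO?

$503.75

FIFO COGS: 163 @ $23.10 + 279 @ $25.00 + 172 @ $22.10 + 292 @ $25.15 + 124 @ $21.60 + 136 @ $25.60 + 52 @ $22.95 = $29,238.70
LIFO COGS: 58 @ $22.25 + 371 @ $22.95 + 136 @ $25.60 + 124 @ $21.60 + 292 @ $25.15 + 172 @ $22.10 + 65 @ $25.00 = $28,734.95
Difference = |$29,238.70 − $28,734.95| = $503.75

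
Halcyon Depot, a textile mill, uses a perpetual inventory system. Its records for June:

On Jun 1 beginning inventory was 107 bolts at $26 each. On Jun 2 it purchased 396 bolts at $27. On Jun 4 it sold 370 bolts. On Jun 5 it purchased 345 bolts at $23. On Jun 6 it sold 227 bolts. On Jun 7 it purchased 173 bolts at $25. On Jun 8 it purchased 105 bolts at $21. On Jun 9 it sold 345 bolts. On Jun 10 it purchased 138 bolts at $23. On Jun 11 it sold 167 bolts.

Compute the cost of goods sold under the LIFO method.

COGS = $27,123

Jun 4, 370 sold [LIFO — newest first]: 370 @ $27 = $9,990
Jun 6, 227 sold [LIFO — newest first]: 227 @ $23 = $5,221
Jun 9, 345 sold [LIFO — newest first]: 105 @ $21 + 173 @ $25 + 67 @ $23 = $8,071
Jun 11, 167 sold [LIFO — newest first]: 138 @ $23 + 29 @ $23 = $3,841
Total COGS = $9,990 + $5,221 + $8,071 + $3,841 = $27,123
Ending inventory: 107 @ $26 + 26 @ $27 + 22 @ $23 = $3,990
Check: goods available $31,113 = COGS $27,123 + ending $3,990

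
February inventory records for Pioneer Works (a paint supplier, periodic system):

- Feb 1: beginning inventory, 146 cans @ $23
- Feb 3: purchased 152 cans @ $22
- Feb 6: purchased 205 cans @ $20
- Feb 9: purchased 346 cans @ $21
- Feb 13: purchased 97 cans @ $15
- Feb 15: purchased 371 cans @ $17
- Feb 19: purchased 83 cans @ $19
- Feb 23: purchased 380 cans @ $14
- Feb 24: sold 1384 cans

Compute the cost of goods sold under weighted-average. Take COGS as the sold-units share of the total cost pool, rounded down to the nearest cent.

COGS = $25,446.16

Feb 24, sell 1384: 1384/1780 × $32,727.00 → $25,446.16
Ending inventory (cost pool remaining) = $7,280.84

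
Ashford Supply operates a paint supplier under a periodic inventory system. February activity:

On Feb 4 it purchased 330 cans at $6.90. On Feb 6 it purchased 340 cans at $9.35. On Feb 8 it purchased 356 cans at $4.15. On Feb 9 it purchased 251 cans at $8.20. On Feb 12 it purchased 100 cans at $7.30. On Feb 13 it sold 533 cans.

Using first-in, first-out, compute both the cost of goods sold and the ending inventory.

COGS = $4,175.05; ending inventory = $5,546.55

Feb 13, 533 sold [FIFO — oldest first]: 330 @ $6.90 + 203 @ $9.35 = $4,175.05
Ending inventory: 137 @ $9.35 + 356 @ $4.15 + 251 @ $8.20 + 100 @ $7.30 = $5,546.55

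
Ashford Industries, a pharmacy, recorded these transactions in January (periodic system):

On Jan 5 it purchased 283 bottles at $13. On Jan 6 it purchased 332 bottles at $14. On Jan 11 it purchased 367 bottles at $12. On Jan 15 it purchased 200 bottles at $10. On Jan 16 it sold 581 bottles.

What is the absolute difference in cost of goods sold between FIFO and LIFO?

FIFO COGS: 283 @ $13 + 298 @ $14 = $7,851
LIFO COGS: 200 @ $10 + 367 @ $12 + 14 @ $14 = $6,600
Difference = |$7,851 − $6,600| = $1,251

$1,251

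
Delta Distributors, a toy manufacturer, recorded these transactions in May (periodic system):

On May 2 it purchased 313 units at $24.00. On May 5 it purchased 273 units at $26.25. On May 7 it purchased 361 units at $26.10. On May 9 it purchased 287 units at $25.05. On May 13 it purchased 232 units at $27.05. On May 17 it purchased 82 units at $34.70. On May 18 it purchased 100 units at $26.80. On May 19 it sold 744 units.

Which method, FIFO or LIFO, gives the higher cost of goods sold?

LIFO

FIFO COGS: 313 @ $24.00 + 273 @ $26.25 + 158 @ $26.10 = $18,802.05
LIFO COGS: 100 @ $26.80 + 82 @ $34.70 + 232 @ $27.05 + 287 @ $25.05 + 43 @ $26.10 = $20,112.65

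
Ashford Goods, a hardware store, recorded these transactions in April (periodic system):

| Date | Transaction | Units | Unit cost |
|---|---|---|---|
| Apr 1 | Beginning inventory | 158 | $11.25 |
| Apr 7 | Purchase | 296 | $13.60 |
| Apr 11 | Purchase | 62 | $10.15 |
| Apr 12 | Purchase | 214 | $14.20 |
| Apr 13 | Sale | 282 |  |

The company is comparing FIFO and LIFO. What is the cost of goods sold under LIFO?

FIFO COGS: 158 @ $11.25 + 124 @ $13.60 = $3,463.90
LIFO COGS: 214 @ $14.20 + 62 @ $10.15 + 6 @ $13.60 = $3,749.70

COGS = $3,749.70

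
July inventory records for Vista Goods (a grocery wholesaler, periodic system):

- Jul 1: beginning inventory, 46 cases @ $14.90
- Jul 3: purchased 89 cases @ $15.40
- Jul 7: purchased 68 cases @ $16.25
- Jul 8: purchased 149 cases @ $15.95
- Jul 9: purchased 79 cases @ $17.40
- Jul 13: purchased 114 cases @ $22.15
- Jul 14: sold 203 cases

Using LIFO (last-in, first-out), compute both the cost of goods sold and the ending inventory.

Jul 14, 203 sold [LIFO — newest first]: 114 @ $22.15 + 79 @ $17.40 + 10 @ $15.95 = $4,059.20
Ending inventory: 46 @ $14.90 + 89 @ $15.40 + 68 @ $16.25 + 139 @ $15.95 = $5,378.05

COGS = $4,059.20; ending inventory = $5,378.05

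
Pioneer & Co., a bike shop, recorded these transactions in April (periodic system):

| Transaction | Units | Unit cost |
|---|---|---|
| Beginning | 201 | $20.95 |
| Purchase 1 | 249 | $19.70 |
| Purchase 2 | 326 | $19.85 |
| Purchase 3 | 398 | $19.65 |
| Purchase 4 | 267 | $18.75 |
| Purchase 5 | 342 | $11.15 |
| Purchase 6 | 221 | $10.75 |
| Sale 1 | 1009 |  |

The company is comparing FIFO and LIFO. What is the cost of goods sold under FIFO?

FIFO COGS: 201 @ $20.95 + 249 @ $19.70 + 326 @ $19.85 + 233 @ $19.65 = $20,165.80
LIFO COGS: 221 @ $10.75 + 342 @ $11.15 + 267 @ $18.75 + 179 @ $19.65 = $14,712.65

COGS = $20,165.80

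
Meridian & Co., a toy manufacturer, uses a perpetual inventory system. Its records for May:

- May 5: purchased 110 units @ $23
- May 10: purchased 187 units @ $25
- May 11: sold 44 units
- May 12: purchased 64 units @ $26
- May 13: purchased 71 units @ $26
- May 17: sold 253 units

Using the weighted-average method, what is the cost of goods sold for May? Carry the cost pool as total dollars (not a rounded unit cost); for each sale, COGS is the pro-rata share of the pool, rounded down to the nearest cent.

COGS = $7,358.23

After May 5: 110 on hand, pool $2,530.00 (≈ $23.0000 each)
After May 10: 297 on hand, pool $7,205.00 (≈ $24.2593 each)
May 11, sell 44: 44/297 × $7,205.00 → $1,067.40
After May 12: 317 on hand, pool $7,801.60 (≈ $24.6107 each)
After May 13: 388 on hand, pool $9,647.60 (≈ $24.8649 each)
May 17, sell 253: 253/388 × $9,647.60 → $6,290.83
Total COGS = $1,067.40 + $6,290.83 = $7,358.23
Ending inventory (cost pool remaining) = $3,356.77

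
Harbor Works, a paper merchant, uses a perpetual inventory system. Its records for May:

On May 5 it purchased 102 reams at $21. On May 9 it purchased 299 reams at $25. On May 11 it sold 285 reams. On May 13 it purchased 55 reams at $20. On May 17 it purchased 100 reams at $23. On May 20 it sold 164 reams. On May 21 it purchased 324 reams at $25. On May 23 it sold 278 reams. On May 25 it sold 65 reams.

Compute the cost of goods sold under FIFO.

COGS = $18,917

May 11, 285 sold [FIFO — oldest first]: 102 @ $21 + 183 @ $25 = $6,717
May 20, 164 sold [FIFO — oldest first]: 116 @ $25 + 48 @ $20 = $3,860
May 23, 278 sold [FIFO — oldest first]: 7 @ $20 + 100 @ $23 + 171 @ $25 = $6,715
May 25, 65 sold [FIFO — oldest first]: 65 @ $25 = $1,625
Total COGS = $6,717 + $3,860 + $6,715 + $1,625 = $18,917
Ending inventory: 88 @ $25 = $2,200
Check: goods available $21,117 = COGS $18,917 + ending $2,200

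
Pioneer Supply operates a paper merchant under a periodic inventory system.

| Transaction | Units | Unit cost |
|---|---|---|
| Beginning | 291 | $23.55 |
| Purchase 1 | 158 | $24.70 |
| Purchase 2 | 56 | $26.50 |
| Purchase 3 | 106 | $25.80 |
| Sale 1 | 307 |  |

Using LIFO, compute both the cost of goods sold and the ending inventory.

COGS = $7,800.30; ending inventory = $7,174.15

Sale 1 (307) [LIFO — newest first]: 106 @ $25.80 + 56 @ $26.50 + 145 @ $24.70 = $7,800.30
Ending inventory: 291 @ $23.55 + 13 @ $24.70 = $7,174.15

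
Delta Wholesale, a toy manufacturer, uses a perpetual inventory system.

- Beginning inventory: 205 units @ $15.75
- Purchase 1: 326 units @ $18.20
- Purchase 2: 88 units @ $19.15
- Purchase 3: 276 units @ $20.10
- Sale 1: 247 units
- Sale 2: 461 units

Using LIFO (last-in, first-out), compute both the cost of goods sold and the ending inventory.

Sale 1 (247) [LIFO — newest first]: 247 @ $20.10 = $4,964.70
Sale 2 (461) [LIFO — newest first]: 29 @ $20.10 + 88 @ $19.15 + 326 @ $18.20 + 18 @ $15.75 = $8,484.80
Total COGS = $4,964.70 + $8,484.80 = $13,449.50
Ending inventory: 187 @ $15.75 = $2,945.25

COGS = $13,449.50; ending inventory = $2,945.25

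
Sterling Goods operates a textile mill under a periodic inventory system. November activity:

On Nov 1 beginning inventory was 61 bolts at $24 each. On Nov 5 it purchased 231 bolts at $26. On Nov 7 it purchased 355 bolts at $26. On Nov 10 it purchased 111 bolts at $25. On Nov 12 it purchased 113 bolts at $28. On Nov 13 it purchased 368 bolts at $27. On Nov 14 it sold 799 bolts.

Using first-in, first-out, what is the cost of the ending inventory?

Nov 14, 799 sold [FIFO — oldest first]: 61 @ $24 + 231 @ $26 + 355 @ $26 + 111 @ $25 + 41 @ $28 = $20,623
Ending inventory: 72 @ $28 + 368 @ $27 = $11,952
Check: goods available $32,575 = COGS $20,623 + ending $11,952

Ending inventory = $11,952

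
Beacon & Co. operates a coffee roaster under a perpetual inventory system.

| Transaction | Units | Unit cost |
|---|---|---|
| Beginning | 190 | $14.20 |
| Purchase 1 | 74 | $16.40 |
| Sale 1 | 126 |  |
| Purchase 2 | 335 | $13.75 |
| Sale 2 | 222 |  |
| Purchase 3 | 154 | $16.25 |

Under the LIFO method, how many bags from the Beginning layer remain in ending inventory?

Sale 1 (126) [LIFO — newest first]: 74 @ $16.40 + 52 @ $14.20 = $1,952.00
Sale 2 (222) [LIFO — newest first]: 222 @ $13.75 = $3,052.50
Total COGS = $1,952.00 + $3,052.50 = $5,004.50
Ending inventory: 138 @ $14.20 + 113 @ $13.75 + 154 @ $16.25 = $6,015.85

138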